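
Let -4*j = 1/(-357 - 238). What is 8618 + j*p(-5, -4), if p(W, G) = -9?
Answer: 20510831/2380 ≈ 8618.0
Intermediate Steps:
j = 1/2380 (j = -1/(4*(-357 - 238)) = -1/4/(-595) = -1/4*(-1/595) = 1/2380 ≈ 0.00042017)
8618 + j*p(-5, -4) = 8618 + (1/2380)*(-9) = 8618 - 9/2380 = 20510831/2380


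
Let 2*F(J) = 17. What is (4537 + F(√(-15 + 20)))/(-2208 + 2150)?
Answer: -9091/116 ≈ -78.371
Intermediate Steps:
F(J) = 17/2 (F(J) = (½)*17 = 17/2)
(4537 + F(√(-15 + 20)))/(-2208 + 2150) = (4537 + 17/2)/(-2208 + 2150) = (9091/2)/(-58) = (9091/2)*(-1/58) = -9091/116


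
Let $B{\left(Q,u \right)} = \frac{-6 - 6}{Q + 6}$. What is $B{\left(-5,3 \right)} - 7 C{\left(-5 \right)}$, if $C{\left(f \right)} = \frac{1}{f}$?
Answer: $- \frac{53}{5} \approx -10.6$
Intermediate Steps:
$B{\left(Q,u \right)} = - \frac{12}{6 + Q}$
$B{\left(-5,3 \right)} - 7 C{\left(-5 \right)} = - \frac{12}{6 - 5} - \frac{7}{-5} = - \frac{12}{1} - - \frac{7}{5} = \left(-12\right) 1 + \frac{7}{5} = -12 + \frac{7}{5} = - \frac{53}{5}$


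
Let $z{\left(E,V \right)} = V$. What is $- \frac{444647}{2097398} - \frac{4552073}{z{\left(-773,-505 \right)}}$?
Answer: $\frac{9547284259319}{1059185990} \approx 9013.8$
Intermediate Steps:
$- \frac{444647}{2097398} - \frac{4552073}{z{\left(-773,-505 \right)}} = - \frac{444647}{2097398} - \frac{4552073}{-505} = \left(-444647\right) \frac{1}{2097398} - - \frac{4552073}{505} = - \frac{444647}{2097398} + \frac{4552073}{505} = \frac{9547284259319}{1059185990}$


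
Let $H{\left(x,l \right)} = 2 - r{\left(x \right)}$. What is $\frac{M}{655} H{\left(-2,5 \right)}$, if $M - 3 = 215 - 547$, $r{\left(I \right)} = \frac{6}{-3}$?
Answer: $- \frac{1316}{655} \approx -2.0092$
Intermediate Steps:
$r{\left(I \right)} = -2$ ($r{\left(I \right)} = 6 \left(- \frac{1}{3}\right) = -2$)
$M = -329$ ($M = 3 + \left(215 - 547\right) = 3 - 332 = -329$)
$H{\left(x,l \right)} = 4$ ($H{\left(x,l \right)} = 2 - -2 = 2 + 2 = 4$)
$\frac{M}{655} H{\left(-2,5 \right)} = - \frac{329}{655} \cdot 4 = \left(-329\right) \frac{1}{655} \cdot 4 = \left(- \frac{329}{655}\right) 4 = - \frac{1316}{655}$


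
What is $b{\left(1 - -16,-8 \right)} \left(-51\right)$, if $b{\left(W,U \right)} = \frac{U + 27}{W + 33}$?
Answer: $- \frac{969}{50} \approx -19.38$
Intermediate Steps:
$b{\left(W,U \right)} = \frac{27 + U}{33 + W}$
$b{\left(1 - -16,-8 \right)} \left(-51\right) = \frac{27 - 8}{33 + \left(1 - -16\right)} \left(-51\right) = \frac{1}{33 + \left(1 + 16\right)} 19 \left(-51\right) = \frac{1}{33 + 17} \cdot 19 \left(-51\right) = \frac{1}{50} \cdot 19 \left(-51\right) = \frac{19}{50} \left(-51\right) = - \frac{969}{50}$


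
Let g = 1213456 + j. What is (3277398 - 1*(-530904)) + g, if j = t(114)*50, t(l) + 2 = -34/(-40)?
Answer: 10043401/2 ≈ 5.0217e+6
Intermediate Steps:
t(l) = -23/20 (t(l) = -2 - 34/(-40) = -2 - 34*(-1/40) = -2 + 17/20 = -23/20)
j = -115/2 (j = -23/20*50 = -115/2 ≈ -57.500)
g = 2426797/2 (g = 1213456 - 115/2 = 2426797/2 ≈ 1.2134e+6)
(3277398 - 1*(-530904)) + g = (3277398 - 1*(-530904)) + 2426797/2 = (3277398 + 530904) + 2426797/2 = 3808302 + 2426797/2 = 10043401/2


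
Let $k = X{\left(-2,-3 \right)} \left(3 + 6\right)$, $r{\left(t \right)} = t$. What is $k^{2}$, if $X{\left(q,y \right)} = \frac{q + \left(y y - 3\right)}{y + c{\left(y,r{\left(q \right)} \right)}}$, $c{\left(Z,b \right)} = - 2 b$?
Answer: $1296$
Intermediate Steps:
$X{\left(q,y \right)} = \frac{-3 + q + y^{2}}{y - 2 q}$ ($X{\left(q,y \right)} = \frac{q + \left(y y - 3\right)}{y - 2 q} = \frac{q + \left(y^{2} - 3\right)}{y - 2 q} = \frac{q + \left(-3 + y^{2}\right)}{y - 2 q} = \frac{-3 + q + y^{2}}{y - 2 q}$)
$k = 36$ ($k = \frac{3 - -2 - \left(-3\right)^{2}}{\left(-1\right) \left(-3\right) + 2 \left(-2\right)} \left(3 + 6\right) = \frac{3 + 2 - 9}{3 - 4} \cdot 9 = \frac{3 + 2 - 9}{-1} \cdot 9 = \left(-1\right) \left(-4\right) 9 = 4 \cdot 9 = 36$)
$k^{2} = 36^{2} = 1296$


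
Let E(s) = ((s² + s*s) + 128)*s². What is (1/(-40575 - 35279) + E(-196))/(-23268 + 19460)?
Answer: -224261999037439/288852032 ≈ -7.7639e+5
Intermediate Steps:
E(s) = s²*(128 + 2*s²) (E(s) = ((s² + s²) + 128)*s² = (2*s² + 128)*s² = (128 + 2*s²)*s² = s²*(128 + 2*s²))
(1/(-40575 - 35279) + E(-196))/(-23268 + 19460) = (1/(-40575 - 35279) + 2*(-196)²*(64 + (-196)²))/(-23268 + 19460) = (1/(-75854) + 2*38416*(64 + 38416))/(-3808) = (-1/75854 + 2*38416*38480)*(-1/3808) = (-1/75854 + 2956495360)*(-1/3808) = (224261999037439/75854)*(-1/3808) = -224261999037439/288852032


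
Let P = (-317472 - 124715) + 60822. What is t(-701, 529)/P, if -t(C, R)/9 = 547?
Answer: 4923/381365 ≈ 0.012909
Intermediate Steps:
t(C, R) = -4923 (t(C, R) = -9*547 = -4923)
P = -381365 (P = -442187 + 60822 = -381365)
t(-701, 529)/P = -4923/(-381365) = -4923*(-1/381365) = 4923/381365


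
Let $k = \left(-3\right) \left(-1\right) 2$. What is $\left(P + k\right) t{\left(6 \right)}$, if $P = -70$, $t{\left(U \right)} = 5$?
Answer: $-320$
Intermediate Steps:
$k = 6$ ($k = 3 \cdot 2 = 6$)
$\left(P + k\right) t{\left(6 \right)} = \left(-70 + 6\right) 5 = \left(-64\right) 5 = -320$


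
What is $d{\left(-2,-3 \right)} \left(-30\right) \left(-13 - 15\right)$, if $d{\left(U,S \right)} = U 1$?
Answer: $-1680$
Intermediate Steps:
$d{\left(U,S \right)} = U$
$d{\left(-2,-3 \right)} \left(-30\right) \left(-13 - 15\right) = \left(-2\right) \left(-30\right) \left(-13 - 15\right) = 60 \left(-28\right) = -1680$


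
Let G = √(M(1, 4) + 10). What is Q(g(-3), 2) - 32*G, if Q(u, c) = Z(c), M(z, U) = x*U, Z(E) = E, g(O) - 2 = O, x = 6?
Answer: 2 - 32*√34 ≈ -184.59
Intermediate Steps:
g(O) = 2 + O
M(z, U) = 6*U
Q(u, c) = c
G = √34 (G = √(6*4 + 10) = √(24 + 10) = √34 ≈ 5.8309)
Q(g(-3), 2) - 32*G = 2 - 32*√34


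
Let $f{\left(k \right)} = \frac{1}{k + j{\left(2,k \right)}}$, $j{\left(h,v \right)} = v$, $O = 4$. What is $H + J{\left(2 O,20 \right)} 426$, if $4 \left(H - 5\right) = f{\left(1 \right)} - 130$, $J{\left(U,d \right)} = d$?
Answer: $\frac{67941}{8} \approx 8492.6$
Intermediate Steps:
$f{\left(k \right)} = \frac{1}{2 k}$ ($f{\left(k \right)} = \frac{1}{k + k} = \frac{1}{2 k}$)
$H = - \frac{219}{8}$ ($H = 5 + \frac{\frac{1}{2 \cdot 1} - 130}{4} = 5 + \frac{\frac{1}{2} \cdot 1 - 130}{4} = 5 + \frac{\frac{1}{2} - 130}{4} = 5 + \frac{1}{4} \left(- \frac{259}{2}\right) = 5 - \frac{259}{8} = - \frac{219}{8} \approx -27.375$)
$H + J{\left(2 O,20 \right)} 426 = - \frac{219}{8} + 20 \cdot 426 = - \frac{219}{8} + 8520 = \frac{67941}{8}$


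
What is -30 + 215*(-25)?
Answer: -5405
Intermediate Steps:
-30 + 215*(-25) = -30 - 5375 = -5405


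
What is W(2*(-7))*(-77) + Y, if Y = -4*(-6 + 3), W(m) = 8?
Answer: -604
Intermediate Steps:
Y = 12 (Y = -4*(-3) = 12)
W(2*(-7))*(-77) + Y = 8*(-77) + 12 = -616 + 12 = -604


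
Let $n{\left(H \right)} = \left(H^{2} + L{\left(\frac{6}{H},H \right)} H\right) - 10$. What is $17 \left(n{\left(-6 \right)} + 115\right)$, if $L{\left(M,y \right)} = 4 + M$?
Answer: $2091$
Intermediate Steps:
$n{\left(H \right)} = -10 + H^{2} + H \left(4 + \frac{6}{H}\right)$ ($n{\left(H \right)} = \left(H^{2} + \left(4 + \frac{6}{H}\right) H\right) - 10 = \left(H^{2} + H \left(4 + \frac{6}{H}\right)\right) - 10 = -10 + H^{2} + H \left(4 + \frac{6}{H}\right)$)
$17 \left(n{\left(-6 \right)} + 115\right) = 17 \left(\left(-4 + \left(-6\right)^{2} + 4 \left(-6\right)\right) + 115\right) = 17 \left(\left(-4 + 36 - 24\right) + 115\right) = 17 \left(8 + 115\right) = 17 \cdot 123 = 2091$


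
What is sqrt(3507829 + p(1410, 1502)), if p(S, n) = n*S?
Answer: sqrt(5625649) ≈ 2371.8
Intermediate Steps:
p(S, n) = S*n
sqrt(3507829 + p(1410, 1502)) = sqrt(3507829 + 1410*1502) = sqrt(3507829 + 2117820) = sqrt(5625649)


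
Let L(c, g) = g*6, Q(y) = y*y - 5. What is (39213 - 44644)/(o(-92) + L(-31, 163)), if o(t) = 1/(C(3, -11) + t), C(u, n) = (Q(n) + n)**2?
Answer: -59377123/10692475 ≈ -5.5532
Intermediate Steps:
Q(y) = -5 + y**2 (Q(y) = y**2 - 5 = -5 + y**2)
L(c, g) = 6*g
C(u, n) = (-5 + n + n**2)**2 (C(u, n) = ((-5 + n**2) + n)**2 = (-5 + n + n**2)**2)
o(t) = 1/(11025 + t) (o(t) = 1/((-5 - 11 + (-11)**2)**2 + t) = 1/((-5 - 11 + 121)**2 + t) = 1/(105**2 + t) = 1/(11025 + t))
(39213 - 44644)/(o(-92) + L(-31, 163)) = (39213 - 44644)/(1/(11025 - 92) + 6*163) = -5431/(1/10933 + 978) = -5431/10692475/10933 = -5431*10933/10692475 = -59377123/10692475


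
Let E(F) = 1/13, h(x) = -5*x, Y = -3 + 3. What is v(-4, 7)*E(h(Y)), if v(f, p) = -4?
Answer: -4/13 ≈ -0.30769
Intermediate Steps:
Y = 0
E(F) = 1/13
v(-4, 7)*E(h(Y)) = -4*1/13 = -4/13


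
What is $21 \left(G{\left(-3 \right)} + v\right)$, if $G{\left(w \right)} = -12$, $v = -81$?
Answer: $-1953$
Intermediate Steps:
$21 \left(G{\left(-3 \right)} + v\right) = 21 \left(-12 - 81\right) = 21 \left(-93\right) = -1953$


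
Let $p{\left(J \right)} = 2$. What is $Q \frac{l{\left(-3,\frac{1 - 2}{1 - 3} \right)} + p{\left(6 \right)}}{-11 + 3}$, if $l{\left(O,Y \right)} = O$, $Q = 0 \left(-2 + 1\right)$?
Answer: $0$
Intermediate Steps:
$Q = 0$ ($Q = 0 \left(-1\right) = 0$)
$Q \frac{l{\left(-3,\frac{1 - 2}{1 - 3} \right)} + p{\left(6 \right)}}{-11 + 3} = 0 \frac{-3 + 2}{-11 + 3} = 0 \left(- \frac{1}{-8}\right) = 0 \left(\left(-1\right) \left(- \frac{1}{8}\right)\right) = 0 \cdot \frac{1}{8} = 0$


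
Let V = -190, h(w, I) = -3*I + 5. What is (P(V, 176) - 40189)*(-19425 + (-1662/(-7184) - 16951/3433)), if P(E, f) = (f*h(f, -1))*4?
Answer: 8279658046937733/12331336 ≈ 6.7143e+8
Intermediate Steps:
h(w, I) = 5 - 3*I
P(E, f) = 32*f (P(E, f) = (f*(5 - 3*(-1)))*4 = (f*(5 + 3))*4 = (f*8)*4 = (8*f)*4 = 32*f)
(P(V, 176) - 40189)*(-19425 + (-1662/(-7184) - 16951/3433)) = (32*176 - 40189)*(-19425 + (-1662/(-7184) - 16951/3433)) = (5632 - 40189)*(-19425 + (-1662*(-1/7184) - 16951*1/3433)) = -34557*(-19425 + (831/3592 - 16951/3433)) = -34557*(-19425 - 58035169/12331336) = -34557*(-239594236969/12331336) = 8279658046937733/12331336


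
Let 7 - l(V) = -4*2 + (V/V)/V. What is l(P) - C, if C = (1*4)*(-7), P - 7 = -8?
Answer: 44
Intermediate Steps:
P = -1 (P = 7 - 8 = -1)
l(V) = 15 - 1/V (l(V) = 7 - (-4*2 + (V/V)/V) = 7 - (-8 + 1/V) = 7 + (8 - 1/V) = 15 - 1/V)
C = -28 (C = 4*(-7) = -28)
l(P) - C = (15 - 1/(-1)) - 1*(-28) = (15 - 1*(-1)) + 28 = (15 + 1) + 28 = 16 + 28 = 44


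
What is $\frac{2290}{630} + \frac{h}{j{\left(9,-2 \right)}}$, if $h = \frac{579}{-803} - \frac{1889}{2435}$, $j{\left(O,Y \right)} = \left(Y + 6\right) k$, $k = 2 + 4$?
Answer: $\frac{880164347}{246368430} \approx 3.5726$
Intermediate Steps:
$k = 6$
$j{\left(O,Y \right)} = 36 + 6 Y$ ($j{\left(O,Y \right)} = \left(Y + 6\right) 6 = \left(6 + Y\right) 6 = 36 + 6 Y$)
$h = - \frac{2926732}{1955305}$ ($h = 579 \left(- \frac{1}{803}\right) - \frac{1889}{2435} = - \frac{579}{803} - \frac{1889}{2435} = - \frac{2926732}{1955305} \approx -1.4968$)
$\frac{2290}{630} + \frac{h}{j{\left(9,-2 \right)}} = \frac{2290}{630} - \frac{2926732}{1955305 \left(36 + 6 \left(-2\right)\right)} = 2290 \cdot \frac{1}{630} - \frac{2926732}{1955305 \left(36 - 12\right)} = \frac{229}{63} - \frac{2926732}{1955305 \cdot 24} = \frac{229}{63} - \frac{731683}{11731830} = \frac{880164347}{246368430}$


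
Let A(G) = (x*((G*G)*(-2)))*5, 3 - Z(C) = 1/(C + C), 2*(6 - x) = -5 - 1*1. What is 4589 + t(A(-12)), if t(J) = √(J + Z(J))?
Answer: 4589 + I*√1679227195/360 ≈ 4589.0 + 113.83*I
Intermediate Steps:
x = 9 (x = 6 - (-5 - 1*1)/2 = 6 - (-5 - 1)/2 = 6 - ½*(-6) = 6 + 3 = 9)
Z(C) = 3 - 1/(2*C) (Z(C) = 3 - 1/(C + C) = 3 - 1/(2*C))
A(G) = -90*G² (A(G) = (9*((G*G)*(-2)))*5 = (9*(G²*(-2)))*5 = (9*(-2*G²))*5 = -18*G²*5 = -90*G²)
t(J) = √(3 + J - 1/(2*J)) (t(J) = √(J + (3 - 1/(2*J))) = √(3 + J - 1/(2*J)))
4589 + t(A(-12)) = 4589 + √(12 - 2/((-90*(-12)²)) + 4*(-90*(-12)²))/2 = 4589 + √(12 - 2/((-90*144)) + 4*(-90*144))/2 = 4589 + √(12 - 2/(-12960) + 4*(-12960))/2 = 4589 + √(12 - 2*(-1/12960) - 51840)/2 = 4589 + √(12 + 1/6480 - 51840)/2 = 4589 + √(-335845439/6480)/2 = 4589 + (I*√1679227195/180)/2 = 4589 + I*√1679227195/360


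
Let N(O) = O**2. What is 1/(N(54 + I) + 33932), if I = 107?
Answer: 1/59853 ≈ 1.6708e-5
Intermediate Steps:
1/(N(54 + I) + 33932) = 1/((54 + 107)**2 + 33932) = 1/(161**2 + 33932) = 1/(25921 + 33932) = 1/59853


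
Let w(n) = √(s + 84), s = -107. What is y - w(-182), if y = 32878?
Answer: 32878 - I*√23 ≈ 32878.0 - 4.7958*I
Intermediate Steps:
w(n) = I*√23 (w(n) = √(-107 + 84) = √(-23) = I*√23)
y - w(-182) = 32878 - I*√23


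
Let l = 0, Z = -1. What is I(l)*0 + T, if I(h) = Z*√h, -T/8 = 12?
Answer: -96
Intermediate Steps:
T = -96 (T = -8*12 = -96)
I(h) = -√h
I(l)*0 + T = -√0*0 - 96 = -1*0*0 - 96 = 0*0 - 96 = 0 - 96 = -96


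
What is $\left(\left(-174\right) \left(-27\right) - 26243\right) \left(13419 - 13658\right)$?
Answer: $5149255$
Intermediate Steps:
$\left(\left(-174\right) \left(-27\right) - 26243\right) \left(13419 - 13658\right) = \left(4698 - 26243\right) \left(-239\right) = \left(-21545\right) \left(-239\right) = 5149255$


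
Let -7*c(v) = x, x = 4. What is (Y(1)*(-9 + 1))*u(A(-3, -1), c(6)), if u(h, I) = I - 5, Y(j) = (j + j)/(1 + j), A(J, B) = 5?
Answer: 312/7 ≈ 44.571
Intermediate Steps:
c(v) = -4/7 (c(v) = -⅐*4 = -4/7)
Y(j) = 2*j/(1 + j) (Y(j) = (2*j)/(1 + j) = 2*j/(1 + j))
u(h, I) = -5 + I
(Y(1)*(-9 + 1))*u(A(-3, -1), c(6)) = ((2*1/(1 + 1))*(-9 + 1))*(-5 - 4/7) = ((2*1/2)*(-8))*(-39/7) = ((2*1*(½))*(-8))*(-39/7) = (1*(-8))*(-39/7) = -8*(-39/7) = 312/7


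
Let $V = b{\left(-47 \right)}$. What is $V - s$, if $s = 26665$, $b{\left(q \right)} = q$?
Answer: $-26712$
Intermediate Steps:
$V = -47$
$V - s = -47 - 26665 = -26712$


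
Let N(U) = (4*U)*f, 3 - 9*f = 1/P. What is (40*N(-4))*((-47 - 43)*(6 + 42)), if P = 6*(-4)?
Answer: 934400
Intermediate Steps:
P = -24
f = 73/216 (f = ⅓ - ⅑/(-24) = ⅓ - ⅑*(-1/24) = ⅓ + 1/216 = 73/216 ≈ 0.33796)
N(U) = 73*U/54 (N(U) = (4*U)*(73/216) = 73*U/54)
(40*N(-4))*((-47 - 43)*(6 + 42)) = (40*((73/54)*(-4)))*((-47 - 43)*(6 + 42)) = (40*(-146/27))*(-90*48) = -5840/27*(-4320) = 934400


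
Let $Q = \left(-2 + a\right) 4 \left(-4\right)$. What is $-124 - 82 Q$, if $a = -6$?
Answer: $-10620$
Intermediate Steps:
$Q = 128$ ($Q = \left(-2 - 6\right) 4 \left(-4\right) = \left(-8\right) \left(-16\right) = 128$)
$-124 - 82 Q = -124 - 10496 = -10620$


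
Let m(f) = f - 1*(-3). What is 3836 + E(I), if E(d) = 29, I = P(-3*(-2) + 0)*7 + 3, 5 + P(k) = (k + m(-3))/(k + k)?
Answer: 3865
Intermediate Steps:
m(f) = 3 + f (m(f) = f + 3 = 3 + f)
P(k) = -9/2 (P(k) = -5 + (k + (3 - 3))/(k + k) = -5 + (k + 0)/((2*k)) = -5 + k*(1/(2*k)) = -5 + ½ = -9/2)
I = -57/2 (I = -9/2*7 + 3 = -63/2 + 3 = -57/2 ≈ -28.500)
3836 + E(I) = 3836 + 29 = 3865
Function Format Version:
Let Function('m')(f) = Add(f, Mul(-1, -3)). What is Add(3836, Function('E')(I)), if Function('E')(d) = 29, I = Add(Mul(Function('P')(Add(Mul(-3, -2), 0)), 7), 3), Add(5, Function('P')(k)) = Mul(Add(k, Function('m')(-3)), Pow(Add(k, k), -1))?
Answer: 3865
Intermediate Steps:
Function('m')(f) = Add(3, f) (Function('m')(f) = Add(f, 3) = Add(3, f))
Function('P')(k) = Rational(-9, 2) (Function('P')(k) = Add(-5, Mul(Add(k, Add(3, -3)), Pow(Add(k, k), -1))) = Add(-5, Mul(Add(k, 0), Pow(Mul(2, k), -1))) = Add(-5, Mul(k, Mul(Rational(1, 2), Pow(k, -1)))) = Add(-5, Rational(1, 2)) = Rational(-9, 2))
I = Rational(-57, 2) (I = Add(Mul(Rational(-9, 2), 7), 3) = Add(Rational(-63, 2), 3) = Rational(-57, 2) ≈ -28.500)
Add(3836, Function('E')(I)) = Add(3836, 29) = 3865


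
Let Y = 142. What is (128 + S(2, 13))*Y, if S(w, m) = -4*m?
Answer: 10792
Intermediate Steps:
(128 + S(2, 13))*Y = (128 - 4*13)*142 = (128 - 52)*142 = 76*142 = 10792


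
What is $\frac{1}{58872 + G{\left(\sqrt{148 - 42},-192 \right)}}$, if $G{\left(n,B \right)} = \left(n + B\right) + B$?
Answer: $\frac{29244}{1710423019} - \frac{\sqrt{106}}{3420846038} \approx 1.7095 \cdot 10^{-5}$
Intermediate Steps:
$G{\left(n,B \right)} = n + 2 B$ ($G{\left(n,B \right)} = \left(B + n\right) + B = n + 2 B$)
$\frac{1}{58872 + G{\left(\sqrt{148 - 42},-192 \right)}} = \frac{1}{58872 + \left(\sqrt{148 - 42} + 2 \left(-192\right)\right)} = \frac{1}{58872 - \left(384 - \sqrt{106}\right)} = \frac{1}{58488 + \sqrt{106}}$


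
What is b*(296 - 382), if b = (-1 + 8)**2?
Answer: -4214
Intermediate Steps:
b = 49 (b = 7**2 = 49)
b*(296 - 382) = 49*(296 - 382) = 49*(-86) = -4214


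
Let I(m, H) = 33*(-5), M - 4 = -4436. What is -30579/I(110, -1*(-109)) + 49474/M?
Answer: 21227153/121880 ≈ 174.16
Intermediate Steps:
M = -4432 (M = 4 - 4436 = -4432)
I(m, H) = -165
-30579/I(110, -1*(-109)) + 49474/M = -30579/(-165) + 49474/(-4432) = -30579*(-1/165) + 49474*(-1/4432) = 10193/55 - 24737/2216 = 21227153/121880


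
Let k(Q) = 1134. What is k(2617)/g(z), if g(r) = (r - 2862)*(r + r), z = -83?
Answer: 567/244435 ≈ 0.0023196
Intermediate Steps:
g(r) = 2*r*(-2862 + r) (g(r) = (-2862 + r)*(2*r) = 2*r*(-2862 + r))
k(2617)/g(z) = 1134/((2*(-83)*(-2862 - 83))) = 1134/((2*(-83)*(-2945))) = 1134/488870 = 1134*(1/488870) = 567/244435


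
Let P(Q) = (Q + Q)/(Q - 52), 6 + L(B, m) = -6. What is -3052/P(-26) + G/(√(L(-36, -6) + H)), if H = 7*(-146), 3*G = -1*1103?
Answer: -4578 + 1103*I*√1034/3102 ≈ -4578.0 + 11.434*I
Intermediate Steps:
L(B, m) = -12 (L(B, m) = -6 - 6 = -12)
P(Q) = 2*Q/(-52 + Q) (P(Q) = (2*Q)/(-52 + Q) = 2*Q/(-52 + Q))
G = -1103/3 (G = (-1*1103)/3 = (⅓)*(-1103) = -1103/3 ≈ -367.67)
H = -1022
-3052/P(-26) + G/(√(L(-36, -6) + H)) = -3052/(2*(-26)/(-52 - 26)) - 1103/(3*√(-12 - 1022)) = -3052/(2*(-26)/(-78)) - 1103*(-I*√1034/1034)/3 = -3052/(2*(-26)*(-1/78)) - 1103*(-I*√1034/1034)/3 = -3052/⅔ - (-1103)*I*√1034/3102 = -3052*3/2 + 1103*I*√1034/3102 = -4578 + 1103*I*√1034/3102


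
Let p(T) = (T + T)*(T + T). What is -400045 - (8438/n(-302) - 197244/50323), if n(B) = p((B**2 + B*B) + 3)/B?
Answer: -8479028055957336756/21195393350677 ≈ -4.0004e+5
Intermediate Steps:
p(T) = 4*T**2 (p(T) = (2*T)*(2*T) = 4*T**2)
n(B) = 4*(3 + 2*B**2)**2/B (n(B) = (4*((B**2 + B*B) + 3)**2)/B = (4*((B**2 + B**2) + 3)**2)/B = (4*(2*B**2 + 3)**2)/B = (4*(3 + 2*B**2)**2)/B = 4*(3 + 2*B**2)**2/B)
-400045 - (8438/n(-302) - 197244/50323) = -400045 - (8438/((4*(3 + 2*(-302)**2)**2/(-302))) - 197244/50323) = -400045 - (8438/((4*(-1/302)*(3 + 2*91204)**2)) - 197244*1/50323) = -400045 - (8438/((4*(-1/302)*(3 + 182408)**2)) - 197244/50323) = -400045 - (8438/((4*(-1/302)*182411**2)) - 197244/50323) = -400045 - (8438/((4*(-1/302)*33273772921)) - 197244/50323) = -400045 - (8438/(-66547545842/151) - 197244/50323) = -400045 - (8438*(-151/66547545842) - 197244/50323) = -400045 - (-637069/33273772921 - 197244/50323) = -400045 - 1*(-83077014243709/21195393350677) = -400045 + 83077014243709/21195393350677 = -8479028055957336756/21195393350677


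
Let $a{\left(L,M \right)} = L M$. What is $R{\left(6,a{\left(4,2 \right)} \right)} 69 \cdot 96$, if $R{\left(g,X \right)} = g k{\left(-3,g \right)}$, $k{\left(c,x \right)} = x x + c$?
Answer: $1311552$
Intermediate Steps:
$k{\left(c,x \right)} = c + x^{2}$ ($k{\left(c,x \right)} = x^{2} + c = c + x^{2}$)
$R{\left(g,X \right)} = g \left(-3 + g^{2}\right)$
$R{\left(6,a{\left(4,2 \right)} \right)} 69 \cdot 96 = 6 \left(-3 + 6^{2}\right) 69 \cdot 96 = 6 \left(-3 + 36\right) 69 \cdot 96 = 6 \cdot 33 \cdot 69 \cdot 96 = 198 \cdot 69 \cdot 96 = 13662 \cdot 96 = 1311552$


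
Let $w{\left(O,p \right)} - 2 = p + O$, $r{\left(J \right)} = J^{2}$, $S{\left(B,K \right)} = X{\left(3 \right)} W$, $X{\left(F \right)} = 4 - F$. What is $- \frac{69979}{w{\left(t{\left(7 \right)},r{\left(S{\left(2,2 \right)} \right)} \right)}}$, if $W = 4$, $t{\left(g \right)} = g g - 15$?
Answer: $- \frac{5383}{4} \approx -1345.8$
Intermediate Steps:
$t{\left(g \right)} = -15 + g^{2}$ ($t{\left(g \right)} = g^{2} - 15 = -15 + g^{2}$)
$S{\left(B,K \right)} = 4$ ($S{\left(B,K \right)} = \left(4 - 3\right) 4 = 1 \cdot 4 = 4$)
$w{\left(O,p \right)} = 2 + O + p$ ($w{\left(O,p \right)} = 2 + \left(p + O\right) = 2 + \left(O + p\right) = 2 + O + p$)
$- \frac{69979}{w{\left(t{\left(7 \right)},r{\left(S{\left(2,2 \right)} \right)} \right)}} = - \frac{69979}{2 - \left(15 - 7^{2}\right) + 4^{2}} = - \frac{69979}{2 + \left(-15 + 49\right) + 16} = - \frac{69979}{2 + 34 + 16} = - \frac{69979}{52} = \left(-69979\right) \frac{1}{52} = - \frac{5383}{4}$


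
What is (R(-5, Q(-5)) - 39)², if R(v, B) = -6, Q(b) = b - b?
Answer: 2025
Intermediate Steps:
Q(b) = 0
(R(-5, Q(-5)) - 39)² = (-6 - 39)² = (-45)² = 2025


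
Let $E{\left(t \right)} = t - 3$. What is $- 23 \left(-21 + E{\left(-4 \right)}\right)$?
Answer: $644$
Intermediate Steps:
$E{\left(t \right)} = -3 + t$
$- 23 \left(-21 + E{\left(-4 \right)}\right) = - 23 \left(-21 - 7\right) = \left(-23\right) \left(-28\right) = 644$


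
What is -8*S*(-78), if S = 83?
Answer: 51792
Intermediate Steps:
-8*S*(-78) = -8*83*(-78) = -664*(-78) = 51792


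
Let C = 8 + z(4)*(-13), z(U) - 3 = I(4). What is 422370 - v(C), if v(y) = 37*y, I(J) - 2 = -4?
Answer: 422555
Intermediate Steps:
I(J) = -2 (I(J) = 2 - 4 = -2)
z(U) = 1 (z(U) = 3 - 2 = 1)
C = -5 (C = 8 + 1*(-13) = 8 - 13 = -5)
422370 - v(C) = 422370 - 37*(-5) = 422370 - 1*(-185) = 422370 + 185 = 422555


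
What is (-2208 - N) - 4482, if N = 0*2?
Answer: -6690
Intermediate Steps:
N = 0
(-2208 - N) - 4482 = (-2208 - 1*0) - 4482 = (-2208 + 0) - 4482 = -2208 - 4482 = -6690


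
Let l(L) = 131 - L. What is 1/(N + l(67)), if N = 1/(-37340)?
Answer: 37340/2389759 ≈ 0.015625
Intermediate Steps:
N = -1/37340 ≈ -2.6781e-5
1/(N + l(67)) = 1/(-1/37340 + (131 - 1*67)) = 1/(-1/37340 + (131 - 67)) = 1/(-1/37340 + 64) = 1/(2389759/37340) = 37340/2389759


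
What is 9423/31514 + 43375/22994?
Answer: 395898053/181158229 ≈ 2.1854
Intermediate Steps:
9423/31514 + 43375/22994 = 395898053/181158229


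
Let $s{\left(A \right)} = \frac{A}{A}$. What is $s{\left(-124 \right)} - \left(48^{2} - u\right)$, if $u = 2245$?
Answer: $-58$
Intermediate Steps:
$s{\left(A \right)} = 1$
$s{\left(-124 \right)} - \left(48^{2} - u\right) = 1 - \left(48^{2} - 2245\right) = 1 - \left(2304 - 2245\right) = 1 - 59 = -58$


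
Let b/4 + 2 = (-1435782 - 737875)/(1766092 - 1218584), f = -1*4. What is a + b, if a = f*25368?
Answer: -13892451617/136877 ≈ -1.0150e+5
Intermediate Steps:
f = -4
a = -101472 (a = -4*25368 = -101472)
b = -3268673/136877 (b = -8 + 4*((-1435782 - 737875)/(1766092 - 1218584)) = -8 + 4*(-2173657/547508) = -8 - 2173657/136877 = -3268673/136877 ≈ -23.880)
a + b = -101472 - 3268673/136877 = -13892451617/136877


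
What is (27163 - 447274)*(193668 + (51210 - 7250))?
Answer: -99830136708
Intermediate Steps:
(27163 - 447274)*(193668 + (51210 - 7250)) = -420111*(193668 + 43960) = -420111*237628 = -99830136708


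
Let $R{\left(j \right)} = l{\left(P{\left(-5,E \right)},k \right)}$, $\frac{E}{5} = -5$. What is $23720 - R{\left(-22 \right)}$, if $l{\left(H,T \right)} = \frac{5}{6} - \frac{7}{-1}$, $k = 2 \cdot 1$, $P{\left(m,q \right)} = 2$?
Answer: $\frac{142273}{6} \approx 23712.0$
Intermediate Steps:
$E = -25$ ($E = 5 \left(-5\right) = -25$)
$k = 2$
$l{\left(H,T \right)} = \frac{47}{6}$ ($l{\left(H,T \right)} = 5 \cdot \frac{1}{6} - -7 = \frac{5}{6} + 7 = \frac{47}{6}$)
$R{\left(j \right)} = \frac{47}{6}$
$23720 - R{\left(-22 \right)} = 23720 - \frac{47}{6} = \frac{142273}{6}$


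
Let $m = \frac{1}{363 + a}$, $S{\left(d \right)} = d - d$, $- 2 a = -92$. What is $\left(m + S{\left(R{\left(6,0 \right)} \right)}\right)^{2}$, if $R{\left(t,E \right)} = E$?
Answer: $\frac{1}{167281} \approx 5.978 \cdot 10^{-6}$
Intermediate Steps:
$a = 46$ ($a = \left(- \frac{1}{2}\right) \left(-92\right) = 46$)
$S{\left(d \right)} = 0$
$m = \frac{1}{409}$ ($m = \frac{1}{363 + 46} = \frac{1}{409} \approx 0.002445$)
$\left(m + S{\left(R{\left(6,0 \right)} \right)}\right)^{2} = \left(\frac{1}{409} + 0\right)^{2} = \left(\frac{1}{409}\right)^{2} = \frac{1}{167281}$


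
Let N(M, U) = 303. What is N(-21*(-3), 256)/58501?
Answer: 303/58501 ≈ 0.0051794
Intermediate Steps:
N(-21*(-3), 256)/58501 = 303/58501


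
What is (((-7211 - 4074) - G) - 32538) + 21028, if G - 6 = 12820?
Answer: -35621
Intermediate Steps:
G = 12826 (G = 6 + 12820 = 12826)
(((-7211 - 4074) - G) - 32538) + 21028 = (((-7211 - 4074) - 1*12826) - 32538) + 21028 = ((-11285 - 12826) - 32538) + 21028 = (-24111 - 32538) + 21028 = -56649 + 21028 = -35621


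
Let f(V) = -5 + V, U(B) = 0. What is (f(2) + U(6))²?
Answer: 9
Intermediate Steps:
(f(2) + U(6))² = ((-5 + 2) + 0)² = (-3 + 0)² = (-3)² = 9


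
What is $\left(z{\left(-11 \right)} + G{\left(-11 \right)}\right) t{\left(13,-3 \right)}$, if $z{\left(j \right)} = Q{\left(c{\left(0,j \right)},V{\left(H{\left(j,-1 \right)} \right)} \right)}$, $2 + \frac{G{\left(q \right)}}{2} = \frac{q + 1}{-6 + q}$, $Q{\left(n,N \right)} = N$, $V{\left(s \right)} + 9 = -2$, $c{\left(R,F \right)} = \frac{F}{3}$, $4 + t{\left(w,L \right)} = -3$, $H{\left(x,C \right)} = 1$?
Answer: $\frac{1645}{17} \approx 96.765$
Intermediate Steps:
$t{\left(w,L \right)} = -7$ ($t{\left(w,L \right)} = -4 - 3 = -7$)
$c{\left(R,F \right)} = \frac{F}{3}$ ($c{\left(R,F \right)} = F \frac{1}{3} = \frac{F}{3}$)
$V{\left(s \right)} = -11$ ($V{\left(s \right)} = -9 - 2 = -11$)
$G{\left(q \right)} = -4 + \frac{2 \left(1 + q\right)}{-6 + q}$ ($G{\left(q \right)} = -4 + 2 \frac{q + 1}{-6 + q} = -4 + 2 \frac{1 + q}{-6 + q} = -4 + \frac{2 \left(1 + q\right)}{-6 + q}$)
$z{\left(j \right)} = -11$
$\left(z{\left(-11 \right)} + G{\left(-11 \right)}\right) t{\left(13,-3 \right)} = \left(-11 + \frac{2 \left(13 - -11\right)}{-6 - 11}\right) \left(-7\right) = \left(-11 + \frac{2 \left(13 + 11\right)}{-17}\right) \left(-7\right) = \left(-11 + 2 \left(- \frac{1}{17}\right) 24\right) \left(-7\right) = \left(-11 - \frac{48}{17}\right) \left(-7\right) = \left(- \frac{235}{17}\right) \left(-7\right) = \frac{1645}{17}$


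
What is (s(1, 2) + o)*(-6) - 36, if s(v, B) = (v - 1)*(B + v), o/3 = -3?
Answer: 18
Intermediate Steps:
o = -9 (o = 3*(-3) = -9)
s(v, B) = (-1 + v)*(B + v)
(s(1, 2) + o)*(-6) - 36 = ((1² - 1*2 - 1*1 + 2*1) - 9)*(-6) - 36 = ((1 - 2 - 1 + 2) - 9)*(-6) - 36 = (0 - 9)*(-6) - 36 = -9*(-6) - 36 = 54 - 36 = 18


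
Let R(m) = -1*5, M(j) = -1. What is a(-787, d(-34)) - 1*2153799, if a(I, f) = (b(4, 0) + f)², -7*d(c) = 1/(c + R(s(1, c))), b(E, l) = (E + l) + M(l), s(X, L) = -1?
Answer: -160519813271/74529 ≈ -2.1538e+6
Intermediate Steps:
R(m) = -5
b(E, l) = -1 + E + l (b(E, l) = (E + l) - 1 = -1 + E + l)
d(c) = -1/(7*(-5 + c)) (d(c) = -1/(7*(c - 5)) = -1/(7*(-5 + c)))
a(I, f) = (3 + f)² (a(I, f) = ((-1 + 4 + 0) + f)² = (3 + f)²)
a(-787, d(-34)) - 1*2153799 = (3 - 1/(-35 + 7*(-34)))² - 1*2153799 = (3 - 1/(-35 - 238))² - 2153799 = (3 - 1/(-273))² - 2153799 = (3 - 1*(-1/273))² - 2153799 = (3 + 1/273)² - 2153799 = (820/273)² - 2153799 = 672400/74529 - 2153799 = -160519813271/74529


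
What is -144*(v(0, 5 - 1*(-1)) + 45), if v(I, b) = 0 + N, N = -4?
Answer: -5904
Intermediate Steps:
v(I, b) = -4 (v(I, b) = 0 - 4 = -4)
-144*(v(0, 5 - 1*(-1)) + 45) = -144*(-4 + 45) = -144*41 = -5904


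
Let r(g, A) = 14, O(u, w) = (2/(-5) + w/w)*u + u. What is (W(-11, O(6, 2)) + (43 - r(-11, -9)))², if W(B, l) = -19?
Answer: 100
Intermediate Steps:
O(u, w) = 8*u/5 (O(u, w) = (2*(-⅕) + 1)*u + u = (-⅖ + 1)*u + u = 3*u/5 + u = 8*u/5)
(W(-11, O(6, 2)) + (43 - r(-11, -9)))² = (-19 + (43 - 1*14))² = (-19 + (43 - 14))² = (-19 + 29)² = 10² = 100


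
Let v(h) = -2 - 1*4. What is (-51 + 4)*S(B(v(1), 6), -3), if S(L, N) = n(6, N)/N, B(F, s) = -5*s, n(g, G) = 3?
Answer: 47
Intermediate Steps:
v(h) = -6 (v(h) = -2 - 4 = -6)
S(L, N) = 3/N
(-51 + 4)*S(B(v(1), 6), -3) = (-51 + 4)*(3/(-3)) = -141*(-1)/3 = -47*(-1) = 47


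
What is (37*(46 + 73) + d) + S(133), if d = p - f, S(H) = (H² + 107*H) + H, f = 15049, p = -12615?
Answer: 8792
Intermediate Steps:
S(H) = H² + 108*H
d = -27664 (d = -12615 - 1*15049 = -12615 - 15049 = -27664)
(37*(46 + 73) + d) + S(133) = (37*(46 + 73) - 27664) + 133*(108 + 133) = (37*119 - 27664) + 133*241 = (4403 - 27664) + 32053 = -23261 + 32053 = 8792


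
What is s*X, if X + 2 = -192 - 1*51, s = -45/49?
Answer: 225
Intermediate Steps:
s = -45/49 (s = -45*1/49 = -45/49 ≈ -0.91837)
X = -245 (X = -2 + (-192 - 1*51) = -2 + (-192 - 51) = -2 - 243 = -245)
s*X = -45/49*(-245) = 225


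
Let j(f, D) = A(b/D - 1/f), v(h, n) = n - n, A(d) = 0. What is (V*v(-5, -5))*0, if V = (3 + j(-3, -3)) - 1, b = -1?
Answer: 0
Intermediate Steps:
v(h, n) = 0
j(f, D) = 0
V = 2 (V = (3 + 0) - 1 = 3 - 1 = 2)
(V*v(-5, -5))*0 = (2*0)*0 = 0*0 = 0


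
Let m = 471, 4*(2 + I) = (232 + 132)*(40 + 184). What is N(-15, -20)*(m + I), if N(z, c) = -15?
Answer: -312795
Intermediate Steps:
I = 20382 (I = -2 + ((232 + 132)*(40 + 184))/4 = -2 + (364*224)/4 = -2 + (¼)*81536 = -2 + 20384 = 20382)
N(-15, -20)*(m + I) = -15*(471 + 20382) = -15*20853 = -312795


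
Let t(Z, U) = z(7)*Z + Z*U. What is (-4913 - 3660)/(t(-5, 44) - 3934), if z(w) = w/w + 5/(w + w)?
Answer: 120022/58251 ≈ 2.0604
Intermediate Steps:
z(w) = 1 + 5/(2*w) (z(w) = 1 + 5/((2*w)) = 1 + 5*(1/(2*w)) = 1 + 5/(2*w))
t(Z, U) = 19*Z/14 + U*Z (t(Z, U) = ((5/2 + 7)/7)*Z + Z*U = ((1/7)*(19/2))*Z + U*Z = 19*Z/14 + U*Z)
(-4913 - 3660)/(t(-5, 44) - 3934) = (-4913 - 3660)/((1/14)*(-5)*(19 + 14*44) - 3934) = -8573/((1/14)*(-5)*(19 + 616) - 3934) = -8573/((1/14)*(-5)*635 - 3934) = -8573/(-3175/14 - 3934) = -8573/(-58251/14) = -8573*(-14/58251) = 120022/58251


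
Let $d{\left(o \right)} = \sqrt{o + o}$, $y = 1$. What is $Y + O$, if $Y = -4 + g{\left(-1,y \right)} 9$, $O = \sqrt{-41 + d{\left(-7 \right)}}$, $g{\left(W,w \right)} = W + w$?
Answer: $-4 + \sqrt{-41 + i \sqrt{14}} \approx -3.7081 + 6.4098 i$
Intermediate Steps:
$d{\left(o \right)} = \sqrt{2} \sqrt{o}$ ($d{\left(o \right)} = \sqrt{2 o} = \sqrt{2} \sqrt{o}$)
$O = \sqrt{-41 + i \sqrt{14}}$ ($O = \sqrt{-41 + \sqrt{2} \sqrt{-7}} = \sqrt{-41 + \sqrt{2} i \sqrt{7}} = \sqrt{-41 + i \sqrt{14}} \approx 0.29187 + 6.4098 i$)
$Y = -4$ ($Y = -4 + \left(-1 + 1\right) 9 = -4 + 0 \cdot 9 = -4 + 0 = -4$)
$Y + O = -4 + \sqrt{-41 + i \sqrt{14}}$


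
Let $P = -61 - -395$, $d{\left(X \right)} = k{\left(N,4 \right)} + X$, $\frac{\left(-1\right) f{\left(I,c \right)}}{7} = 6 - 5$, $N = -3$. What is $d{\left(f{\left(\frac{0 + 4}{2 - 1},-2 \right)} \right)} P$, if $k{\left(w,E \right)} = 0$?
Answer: $-2338$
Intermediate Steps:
$f{\left(I,c \right)} = -7$ ($f{\left(I,c \right)} = - 7 \left(6 - 5\right) = \left(-7\right) 1 = -7$)
$d{\left(X \right)} = X$ ($d{\left(X \right)} = 0 + X = X$)
$P = 334$ ($P = -61 + 395 = 334$)
$d{\left(f{\left(\frac{0 + 4}{2 - 1},-2 \right)} \right)} P = \left(-7\right) 334 = -2338$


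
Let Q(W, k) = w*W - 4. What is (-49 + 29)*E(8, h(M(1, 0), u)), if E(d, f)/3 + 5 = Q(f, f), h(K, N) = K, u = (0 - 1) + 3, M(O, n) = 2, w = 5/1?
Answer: -60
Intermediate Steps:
w = 5 (w = 5*1 = 5)
u = 2 (u = -1 + 3 = 2)
Q(W, k) = -4 + 5*W (Q(W, k) = 5*W - 4 = -4 + 5*W)
E(d, f) = -27 + 15*f (E(d, f) = -15 + 3*(-4 + 5*f) = -15 + (-12 + 15*f) = -27 + 15*f)
(-49 + 29)*E(8, h(M(1, 0), u)) = (-49 + 29)*(-27 + 15*2) = -20*(-27 + 30) = -20*3 = -60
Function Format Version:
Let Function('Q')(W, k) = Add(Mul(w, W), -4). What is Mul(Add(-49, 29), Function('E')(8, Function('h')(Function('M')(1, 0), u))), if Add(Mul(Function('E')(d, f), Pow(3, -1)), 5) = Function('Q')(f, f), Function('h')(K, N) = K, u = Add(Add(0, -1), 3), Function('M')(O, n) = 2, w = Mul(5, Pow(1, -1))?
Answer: -60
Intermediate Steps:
w = 5 (w = Mul(5, 1) = 5)
u = 2 (u = Add(-1, 3) = 2)
Function('Q')(W, k) = Add(-4, Mul(5, W)) (Function('Q')(W, k) = Add(Mul(5, W), -4) = Add(-4, Mul(5, W)))
Function('E')(d, f) = Add(-27, Mul(15, f)) (Function('E')(d, f) = Add(-15, Mul(3, Add(-4, Mul(5, f)))) = Add(-15, Add(-12, Mul(15, f))) = Add(-27, Mul(15, f)))
Mul(Add(-49, 29), Function('E')(8, Function('h')(Function('M')(1, 0), u))) = Mul(Add(-49, 29), Add(-27, Mul(15, 2))) = Mul(-20, Add(-27, 30)) = Mul(-20, 3) = -60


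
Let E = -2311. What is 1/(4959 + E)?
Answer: 1/2648 ≈ 0.00037764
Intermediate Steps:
1/(4959 + E) = 1/(4959 - 2311) = 1/2648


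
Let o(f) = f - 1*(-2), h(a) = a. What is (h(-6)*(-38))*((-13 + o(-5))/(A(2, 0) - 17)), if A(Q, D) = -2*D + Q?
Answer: 1216/5 ≈ 243.20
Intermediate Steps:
A(Q, D) = Q - 2*D
o(f) = 2 + f (o(f) = f + 2 = 2 + f)
(h(-6)*(-38))*((-13 + o(-5))/(A(2, 0) - 17)) = (-6*(-38))*((-13 + (2 - 5))/((2 - 2*0) - 17)) = 228*((-13 - 3)/((2 + 0) - 17)) = 228*(-16/(2 - 17)) = 228*(-16/(-15)) = 228*(-16*(-1/15)) = 228*(16/15) = 1216/5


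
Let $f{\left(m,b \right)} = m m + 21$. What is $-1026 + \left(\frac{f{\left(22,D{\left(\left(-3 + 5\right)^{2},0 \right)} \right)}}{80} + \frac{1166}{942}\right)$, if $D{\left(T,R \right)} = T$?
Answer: $- \frac{7675037}{7536} \approx -1018.4$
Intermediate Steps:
$f{\left(m,b \right)} = 21 + m^{2}$ ($f{\left(m,b \right)} = m^{2} + 21 = 21 + m^{2}$)
$-1026 + \left(\frac{f{\left(22,D{\left(\left(-3 + 5\right)^{2},0 \right)} \right)}}{80} + \frac{1166}{942}\right) = -1026 + \left(\frac{21 + 22^{2}}{80} + \frac{1166}{942}\right) = -1026 + \left(\left(21 + 484\right) \frac{1}{80} + 1166 \cdot \frac{1}{942}\right) = -1026 + \left(505 \cdot \frac{1}{80} + \frac{583}{471}\right) = -1026 + \left(\frac{101}{16} + \frac{583}{471}\right) = -1026 + \frac{56899}{7536} = - \frac{7675037}{7536}$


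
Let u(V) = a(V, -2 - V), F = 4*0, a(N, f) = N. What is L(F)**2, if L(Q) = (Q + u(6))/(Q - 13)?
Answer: 36/169 ≈ 0.21302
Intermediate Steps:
F = 0
u(V) = V
L(Q) = (6 + Q)/(-13 + Q) (L(Q) = (Q + 6)/(Q - 13) = (6 + Q)/(-13 + Q))
L(F)**2 = ((6 + 0)/(-13 + 0))**2 = (6/(-13))**2 = (-1/13*6)**2 = (-6/13)**2 = 36/169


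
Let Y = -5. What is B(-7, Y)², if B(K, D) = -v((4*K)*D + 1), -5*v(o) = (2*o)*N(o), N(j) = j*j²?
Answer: 624903407151255684/25 ≈ 2.4996e+16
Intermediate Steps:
N(j) = j³
v(o) = -2*o⁴/5 (v(o) = -2*o*o³/5 = -2*o⁴/5)
B(K, D) = 2*(1 + 4*D*K)⁴/5 (B(K, D) = -(-2)*((4*K)*D + 1)⁴/5 = -(-2)*(4*D*K + 1)⁴/5 = -(-2)*(1 + 4*D*K)⁴/5 = 2*(1 + 4*D*K)⁴/5)
B(-7, Y)² = (2*(1 + 4*(-5)*(-7))⁴/5)² = (2*(1 + 140)⁴/5)² = ((⅖)*141⁴)² = ((⅖)*395254161)² = (790508322/5)² = 624903407151255684/25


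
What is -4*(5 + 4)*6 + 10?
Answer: -206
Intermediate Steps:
-4*(5 + 4)*6 + 10 = -4*9*6 + 10 = -36*6 + 10 = -216 + 10 = -206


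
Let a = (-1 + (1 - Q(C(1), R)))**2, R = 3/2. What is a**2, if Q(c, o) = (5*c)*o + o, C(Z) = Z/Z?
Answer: 6561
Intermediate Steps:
C(Z) = 1
R = 3/2 (R = 3*(1/2) = 3/2 ≈ 1.5000)
Q(c, o) = o + 5*c*o (Q(c, o) = 5*c*o + o = o + 5*c*o)
a = 81 (a = (-1 + (1 - 3*(1 + 5*1)/2))**2 = (-1 + (1 - 3*(1 + 5)/2))**2 = (-1 + (1 - 3*6/2))**2 = (-1 + (1 - 1*9))**2 = (-1 + (1 - 9))**2 = (-1 - 8)**2 = (-9)**2 = 81)
a**2 = 81**2 = 6561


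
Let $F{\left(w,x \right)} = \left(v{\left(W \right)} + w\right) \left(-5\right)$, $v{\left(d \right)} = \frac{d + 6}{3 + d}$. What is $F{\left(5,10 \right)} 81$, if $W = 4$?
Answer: $- \frac{18225}{7} \approx -2603.6$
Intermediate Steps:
$v{\left(d \right)} = \frac{6 + d}{3 + d}$
$F{\left(w,x \right)} = - \frac{50}{7} - 5 w$ ($F{\left(w,x \right)} = \left(\frac{6 + 4}{3 + 4} + w\right) \left(-5\right) = \left(\frac{1}{7} \cdot 10 + w\right) \left(-5\right) = \left(\frac{10}{7} + w\right) \left(-5\right) = - \frac{50}{7} - 5 w$)
$F{\left(5,10 \right)} 81 = \left(- \frac{50}{7} - 25\right) 81 = \left(- \frac{225}{7}\right) 81 = - \frac{18225}{7}$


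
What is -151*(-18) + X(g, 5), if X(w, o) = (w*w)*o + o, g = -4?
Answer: 2803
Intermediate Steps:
X(w, o) = o + o*w**2 (X(w, o) = w**2*o + o = o*w**2 + o = o + o*w**2)
-151*(-18) + X(g, 5) = -151*(-18) + 5*(1 + (-4)**2) = 2718 + 5*(1 + 16) = 2718 + 5*17 = 2718 + 85 = 2803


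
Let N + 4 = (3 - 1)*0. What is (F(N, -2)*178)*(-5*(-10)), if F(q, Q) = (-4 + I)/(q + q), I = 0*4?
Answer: 4450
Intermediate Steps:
I = 0
N = -4 (N = -4 + (3 - 1)*0 = -4 + 2*0 = -4 + 0 = -4)
F(q, Q) = -2/q (F(q, Q) = (-4 + 0)/(q + q) = -4*1/(2*q) = -2/q)
(F(N, -2)*178)*(-5*(-10)) = (-2/(-4)*178)*(-5*(-10)) = (-2*(-¼)*178)*50 = ((½)*178)*50 = 89*50 = 4450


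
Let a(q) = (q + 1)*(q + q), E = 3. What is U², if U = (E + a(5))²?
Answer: 15752961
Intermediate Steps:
a(q) = 2*q*(1 + q) (a(q) = (1 + q)*(2*q) = 2*q*(1 + q))
U = 3969 (U = (3 + 2*5*(1 + 5))² = (3 + 2*5*6)² = (3 + 60)² = 63² = 3969)
U² = 3969² = 15752961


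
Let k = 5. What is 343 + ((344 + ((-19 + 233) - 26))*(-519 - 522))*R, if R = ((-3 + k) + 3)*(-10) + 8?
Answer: 23260447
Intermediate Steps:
R = -42 (R = ((-3 + 5) + 3)*(-10) + 8 = (2 + 3)*(-10) + 8 = 5*(-10) + 8 = -50 + 8 = -42)
343 + ((344 + ((-19 + 233) - 26))*(-519 - 522))*R = 343 + ((344 + ((-19 + 233) - 26))*(-519 - 522))*(-42) = 343 + ((344 + (214 - 26))*(-1041))*(-42) = 343 + ((344 + 188)*(-1041))*(-42) = 343 + (532*(-1041))*(-42) = 343 - 553812*(-42) = 343 + 23260104 = 23260447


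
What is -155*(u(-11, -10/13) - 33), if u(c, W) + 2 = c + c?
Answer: 8835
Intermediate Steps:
u(c, W) = -2 + 2*c (u(c, W) = -2 + (c + c) = -2 + 2*c)
-155*(u(-11, -10/13) - 33) = -155*((-2 + 2*(-11)) - 33) = -155*((-2 - 22) - 33) = -155*(-24 - 33) = -155*(-57) = 8835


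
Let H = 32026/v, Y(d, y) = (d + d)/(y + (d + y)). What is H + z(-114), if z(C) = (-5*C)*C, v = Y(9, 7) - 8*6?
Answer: -35652439/543 ≈ -65658.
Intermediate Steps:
Y(d, y) = 2*d/(d + 2*y) (Y(d, y) = (2*d)/(d + 2*y) = 2*d/(d + 2*y))
v = -1086/23 (v = 2*9/(9 + 2*7) - 8*6 = 2*9/(9 + 14) - 48 = 2*9/23 - 48 = 2*9*(1/23) - 48 = 18/23 - 48 = -1086/23 ≈ -47.217)
z(C) = -5*C²
H = -368299/543 (H = 32026/(-1086/23) = 32026*(-23/1086) = -368299/543 ≈ -678.27)
H + z(-114) = -368299/543 - 5*(-114)² = -368299/543 - 5*12996 = -368299/543 - 64980 = -35652439/543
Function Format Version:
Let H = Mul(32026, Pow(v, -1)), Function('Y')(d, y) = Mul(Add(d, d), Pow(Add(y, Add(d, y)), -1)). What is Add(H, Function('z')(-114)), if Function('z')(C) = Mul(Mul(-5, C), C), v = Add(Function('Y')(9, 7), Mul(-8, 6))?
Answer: Rational(-35652439, 543) ≈ -65658.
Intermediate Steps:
Function('Y')(d, y) = Mul(2, d, Pow(Add(d, Mul(2, y)), -1)) (Function('Y')(d, y) = Mul(Mul(2, d), Pow(Add(d, Mul(2, y)), -1)) = Mul(2, d, Pow(Add(d, Mul(2, y)), -1)))
v = Rational(-1086, 23) (v = Add(Mul(2, 9, Pow(Add(9, Mul(2, 7)), -1)), Mul(-8, 6)) = Add(Mul(2, 9, Pow(Add(9, 14), -1)), -48) = Add(Mul(2, 9, Pow(23, -1)), -48) = Add(Mul(2, 9, Rational(1, 23)), -48) = Add(Rational(18, 23), -48) = Rational(-1086, 23) ≈ -47.217)
Function('z')(C) = Mul(-5, Pow(C, 2))
H = Rational(-368299, 543) (H = Mul(32026, Pow(Rational(-1086, 23), -1)) = Mul(32026, Rational(-23, 1086)) = Rational(-368299, 543) ≈ -678.27)
Add(H, Function('z')(-114)) = Add(Rational(-368299, 543), Mul(-5, Pow(-114, 2))) = Add(Rational(-368299, 543), Mul(-5, 12996)) = Add(Rational(-368299, 543), -64980) = Rational(-35652439, 543)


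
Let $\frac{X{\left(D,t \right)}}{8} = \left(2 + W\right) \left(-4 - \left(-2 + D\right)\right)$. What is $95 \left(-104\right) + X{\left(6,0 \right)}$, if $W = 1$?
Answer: $-10072$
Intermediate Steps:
$X{\left(D,t \right)} = -48 - 24 D$ ($X{\left(D,t \right)} = 8 \left(2 + 1\right) \left(-4 - \left(-2 + D\right)\right) = 8 \cdot 3 \left(-2 - D\right) = 8 \left(-6 - 3 D\right) = -48 - 24 D$)
$95 \left(-104\right) + X{\left(6,0 \right)} = 95 \left(-104\right) - 192 = -9880 - 192 = -10072$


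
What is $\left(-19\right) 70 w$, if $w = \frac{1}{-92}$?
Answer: $\frac{665}{46} \approx 14.457$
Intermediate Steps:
$w = - \frac{1}{92} \approx -0.01087$
$\left(-19\right) 70 w = \left(-19\right) 70 \left(- \frac{1}{92}\right) = \left(-1330\right) \left(- \frac{1}{92}\right) = \frac{665}{46}$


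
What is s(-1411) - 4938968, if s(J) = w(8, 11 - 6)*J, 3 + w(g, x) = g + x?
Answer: -4953078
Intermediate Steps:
w(g, x) = -3 + g + x (w(g, x) = -3 + (g + x) = -3 + g + x)
s(J) = 10*J (s(J) = (-3 + 8 + (11 - 6))*J = (-3 + 8 + 5)*J = 10*J)
s(-1411) - 4938968 = 10*(-1411) - 4938968 = -14110 - 4938968 = -4953078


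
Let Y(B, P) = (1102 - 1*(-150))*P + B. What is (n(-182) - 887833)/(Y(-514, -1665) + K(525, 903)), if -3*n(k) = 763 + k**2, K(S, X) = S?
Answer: 2697386/6253707 ≈ 0.43133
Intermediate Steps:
Y(B, P) = B + 1252*P (Y(B, P) = (1102 + 150)*P + B = 1252*P + B = B + 1252*P)
n(k) = -763/3 - k**2/3 (n(k) = -(763 + k**2)/3 = -763/3 - k**2/3)
(n(-182) - 887833)/(Y(-514, -1665) + K(525, 903)) = ((-763/3 - 1/3*(-182)**2) - 887833)/((-514 + 1252*(-1665)) + 525) = ((-763/3 - 1/3*33124) - 887833)/((-514 - 2084580) + 525) = ((-763/3 - 33124/3) - 887833)/(-2085094 + 525) = (-33887/3 - 887833)/(-2084569) = -2697386/3*(-1/2084569) = 2697386/6253707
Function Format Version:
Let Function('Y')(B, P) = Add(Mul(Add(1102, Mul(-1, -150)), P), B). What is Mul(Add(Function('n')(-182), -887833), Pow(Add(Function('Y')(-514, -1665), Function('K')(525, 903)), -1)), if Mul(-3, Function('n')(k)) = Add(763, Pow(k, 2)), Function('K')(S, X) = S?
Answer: Rational(2697386, 6253707) ≈ 0.43133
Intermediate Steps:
Function('Y')(B, P) = Add(B, Mul(1252, P)) (Function('Y')(B, P) = Add(Mul(Add(1102, 150), P), B) = Add(Mul(1252, P), B) = Add(B, Mul(1252, P)))
Function('n')(k) = Add(Rational(-763, 3), Mul(Rational(-1, 3), Pow(k, 2))) (Function('n')(k) = Mul(Rational(-1, 3), Add(763, Pow(k, 2))) = Add(Rational(-763, 3), Mul(Rational(-1, 3), Pow(k, 2))))
Mul(Add(Function('n')(-182), -887833), Pow(Add(Function('Y')(-514, -1665), Function('K')(525, 903)), -1)) = Mul(Add(Add(Rational(-763, 3), Mul(Rational(-1, 3), Pow(-182, 2))), -887833), Pow(Add(Add(-514, Mul(1252, -1665)), 525), -1)) = Mul(Add(Add(Rational(-763, 3), Mul(Rational(-1, 3), 33124)), -887833), Pow(Add(Add(-514, -2084580), 525), -1)) = Mul(Add(Add(Rational(-763, 3), Rational(-33124, 3)), -887833), Pow(Add(-2085094, 525), -1)) = Mul(Add(Rational(-33887, 3), -887833), Pow(-2084569, -1)) = Mul(Rational(-2697386, 3), Rational(-1, 2084569)) = Rational(2697386, 6253707)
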